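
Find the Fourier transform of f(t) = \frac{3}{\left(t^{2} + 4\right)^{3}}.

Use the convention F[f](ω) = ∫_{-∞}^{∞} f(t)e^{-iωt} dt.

F(ω) = \frac{3 \pi \left(4 \omega^{2} + 6 \left|{\omega}\right| + 3\right) e^{- 2 \left|{\omega}\right|}}{256}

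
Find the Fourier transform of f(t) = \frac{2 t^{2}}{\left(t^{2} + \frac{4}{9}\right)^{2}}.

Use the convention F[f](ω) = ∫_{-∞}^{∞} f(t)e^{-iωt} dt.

F(ω) = \frac{\pi \left(3 - 2 \left|{\omega}\right|\right) e^{- \frac{2 \left|{\omega}\right|}{3}}}{2}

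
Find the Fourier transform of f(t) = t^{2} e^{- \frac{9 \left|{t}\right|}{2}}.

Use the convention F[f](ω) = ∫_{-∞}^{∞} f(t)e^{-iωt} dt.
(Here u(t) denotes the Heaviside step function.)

F(ω) = \frac{864 \left(27 - 4 \omega^{2}\right)}{\left(4 \omega^{2} + 81\right)^{3}}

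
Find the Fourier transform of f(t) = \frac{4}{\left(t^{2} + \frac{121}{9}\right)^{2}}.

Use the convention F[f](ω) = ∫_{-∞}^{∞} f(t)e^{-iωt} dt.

F(ω) = \frac{18 \pi \left(11 \left|{\omega}\right| + 3\right) e^{- \frac{11 \left|{\omega}\right|}{3}}}{1331}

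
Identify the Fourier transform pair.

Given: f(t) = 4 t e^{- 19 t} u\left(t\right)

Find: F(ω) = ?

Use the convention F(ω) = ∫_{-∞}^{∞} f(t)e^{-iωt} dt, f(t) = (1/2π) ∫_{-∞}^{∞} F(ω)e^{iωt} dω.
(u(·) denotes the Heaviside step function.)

F(ω) = \frac{4}{\left(i \omega + 19\right)^{2}}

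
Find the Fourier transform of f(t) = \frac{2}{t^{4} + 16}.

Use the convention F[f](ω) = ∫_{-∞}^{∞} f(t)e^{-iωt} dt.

F(ω) = \frac{\pi e^{- \sqrt{2} \left|{\omega}\right|} \sin{\left(\sqrt{2} \left|{\omega}\right| + \frac{\pi}{4} \right)}}{4}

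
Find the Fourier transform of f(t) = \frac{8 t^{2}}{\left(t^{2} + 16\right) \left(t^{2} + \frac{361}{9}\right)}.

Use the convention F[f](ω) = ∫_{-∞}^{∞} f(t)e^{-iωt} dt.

F(ω) = - \frac{288 \pi e^{- 4 \left|{\omega}\right|}}{217} + \frac{456 \pi e^{- \frac{19 \left|{\omega}\right|}{3}}}{217}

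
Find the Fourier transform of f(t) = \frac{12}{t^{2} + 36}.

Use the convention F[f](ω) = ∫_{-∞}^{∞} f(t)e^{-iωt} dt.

F(ω) = 2 \pi e^{- 6 \left|{\omega}\right|}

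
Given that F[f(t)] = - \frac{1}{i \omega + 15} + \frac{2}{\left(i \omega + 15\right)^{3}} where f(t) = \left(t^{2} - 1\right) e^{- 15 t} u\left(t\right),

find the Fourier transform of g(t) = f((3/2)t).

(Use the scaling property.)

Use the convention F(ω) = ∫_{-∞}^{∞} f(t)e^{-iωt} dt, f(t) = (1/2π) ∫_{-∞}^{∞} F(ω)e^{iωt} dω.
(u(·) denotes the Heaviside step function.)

F[g](ω) = \frac{2 \left(36 i \omega - \left(2 i \omega + 45\right)^{3} + 810\right)}{\left(2 i \omega + 45\right)^{4}}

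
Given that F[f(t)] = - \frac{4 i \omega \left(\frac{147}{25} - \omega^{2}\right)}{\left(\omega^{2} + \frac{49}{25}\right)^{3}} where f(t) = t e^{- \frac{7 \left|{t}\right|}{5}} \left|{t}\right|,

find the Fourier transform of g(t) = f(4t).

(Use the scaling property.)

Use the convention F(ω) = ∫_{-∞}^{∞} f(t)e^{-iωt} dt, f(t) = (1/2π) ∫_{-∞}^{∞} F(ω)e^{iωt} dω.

F[g](ω) = \frac{40000 i \omega \left(25 \omega^{2} - 2352\right)}{\left(25 \omega^{2} + 784\right)^{3}}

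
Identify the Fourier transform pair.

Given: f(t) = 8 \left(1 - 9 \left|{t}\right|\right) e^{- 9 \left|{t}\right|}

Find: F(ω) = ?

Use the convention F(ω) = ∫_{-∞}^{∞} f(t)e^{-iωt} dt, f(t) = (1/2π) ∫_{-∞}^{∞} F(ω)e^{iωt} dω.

F(ω) = \frac{288 \omega^{2}}{\left(\omega^{2} + 81\right)^{2}}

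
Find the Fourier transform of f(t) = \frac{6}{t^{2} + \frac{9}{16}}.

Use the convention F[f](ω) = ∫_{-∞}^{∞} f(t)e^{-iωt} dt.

F(ω) = 8 \pi e^{- \frac{3 \left|{\omega}\right|}{4}}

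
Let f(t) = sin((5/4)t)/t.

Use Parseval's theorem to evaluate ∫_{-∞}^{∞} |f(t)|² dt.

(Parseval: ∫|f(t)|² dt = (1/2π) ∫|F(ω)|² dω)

∫|f(t)|² dt = \frac{5 \pi}{4}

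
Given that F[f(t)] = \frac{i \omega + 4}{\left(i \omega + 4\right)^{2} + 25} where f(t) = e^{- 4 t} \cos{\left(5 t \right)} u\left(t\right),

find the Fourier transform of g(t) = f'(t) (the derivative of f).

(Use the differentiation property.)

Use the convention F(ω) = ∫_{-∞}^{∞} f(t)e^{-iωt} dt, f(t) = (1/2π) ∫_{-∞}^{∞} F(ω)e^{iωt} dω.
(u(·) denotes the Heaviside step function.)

F[g](ω) = \frac{i \omega \left(i \omega + 4\right)}{\left(i \omega + 4\right)^{2} + 25}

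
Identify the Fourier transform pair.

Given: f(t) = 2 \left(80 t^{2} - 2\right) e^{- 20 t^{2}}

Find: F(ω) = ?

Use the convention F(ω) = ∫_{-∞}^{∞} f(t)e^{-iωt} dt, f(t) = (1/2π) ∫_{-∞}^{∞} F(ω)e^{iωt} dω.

F(ω) = - \frac{\sqrt{5} \sqrt{\pi} \omega^{2} e^{- \frac{\omega^{2}}{80}}}{100}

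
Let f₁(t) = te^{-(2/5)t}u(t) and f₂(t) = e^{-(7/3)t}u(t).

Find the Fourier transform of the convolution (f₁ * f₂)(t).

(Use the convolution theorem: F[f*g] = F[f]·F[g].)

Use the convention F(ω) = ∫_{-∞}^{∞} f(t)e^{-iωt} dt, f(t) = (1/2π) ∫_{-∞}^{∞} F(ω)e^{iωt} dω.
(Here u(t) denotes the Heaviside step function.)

F[f₁*f₂](ω) = \frac{75}{\left(3 i \omega + 7\right) \left(5 i \omega + 2\right)^{2}}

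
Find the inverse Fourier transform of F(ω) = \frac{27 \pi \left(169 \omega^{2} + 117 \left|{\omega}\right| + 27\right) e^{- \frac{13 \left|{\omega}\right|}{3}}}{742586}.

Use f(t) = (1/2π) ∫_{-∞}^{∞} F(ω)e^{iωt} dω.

f(t) = \frac{4}{\left(t^{2} + \frac{169}{9}\right)^{3}}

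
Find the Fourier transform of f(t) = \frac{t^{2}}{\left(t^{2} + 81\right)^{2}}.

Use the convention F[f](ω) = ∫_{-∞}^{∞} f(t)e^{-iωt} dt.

F(ω) = \frac{\pi \left(1 - 9 \left|{\omega}\right|\right) e^{- 9 \left|{\omega}\right|}}{18}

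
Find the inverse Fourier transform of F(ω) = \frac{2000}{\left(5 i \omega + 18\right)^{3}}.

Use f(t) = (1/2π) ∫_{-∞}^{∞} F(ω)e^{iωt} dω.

f(t) = 8 t^{2} e^{- \frac{18 t}{5}} u\left(t\right)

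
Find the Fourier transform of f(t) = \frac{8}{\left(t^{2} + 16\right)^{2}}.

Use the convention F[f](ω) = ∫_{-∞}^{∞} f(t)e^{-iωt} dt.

F(ω) = \frac{\pi \left(4 \left|{\omega}\right| + 1\right) e^{- 4 \left|{\omega}\right|}}{16}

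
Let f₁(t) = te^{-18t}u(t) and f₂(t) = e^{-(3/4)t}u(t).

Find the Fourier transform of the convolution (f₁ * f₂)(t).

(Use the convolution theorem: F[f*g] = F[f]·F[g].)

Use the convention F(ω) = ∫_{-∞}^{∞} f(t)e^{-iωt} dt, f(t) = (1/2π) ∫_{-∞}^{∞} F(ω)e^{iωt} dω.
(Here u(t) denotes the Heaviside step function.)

F[f₁*f₂](ω) = \frac{4}{\left(i \omega + 18\right)^{2} \left(4 i \omega + 3\right)}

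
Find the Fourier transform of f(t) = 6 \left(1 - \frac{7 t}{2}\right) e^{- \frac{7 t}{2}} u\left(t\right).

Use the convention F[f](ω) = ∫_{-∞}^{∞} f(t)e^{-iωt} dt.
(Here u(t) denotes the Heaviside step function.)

F(ω) = \frac{24 i \omega}{- 4 \omega^{2} + 28 i \omega + 49}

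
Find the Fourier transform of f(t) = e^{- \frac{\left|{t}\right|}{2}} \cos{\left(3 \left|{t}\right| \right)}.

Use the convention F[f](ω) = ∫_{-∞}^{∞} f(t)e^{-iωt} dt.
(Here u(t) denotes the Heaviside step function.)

F(ω) = \frac{4 \left(4 \omega^{2} + 37\right)}{16 \omega^{4} - 280 \omega^{2} + 1369}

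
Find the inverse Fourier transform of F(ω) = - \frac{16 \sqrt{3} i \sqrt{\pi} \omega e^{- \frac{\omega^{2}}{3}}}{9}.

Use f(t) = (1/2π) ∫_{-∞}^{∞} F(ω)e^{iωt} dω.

f(t) = 4 t e^{- \frac{3 t^{2}}{4}}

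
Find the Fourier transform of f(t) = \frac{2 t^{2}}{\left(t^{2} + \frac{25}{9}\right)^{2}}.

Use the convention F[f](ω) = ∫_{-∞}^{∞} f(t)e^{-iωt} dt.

F(ω) = \frac{\pi \left(3 - 5 \left|{\omega}\right|\right) e^{- \frac{5 \left|{\omega}\right|}{3}}}{5}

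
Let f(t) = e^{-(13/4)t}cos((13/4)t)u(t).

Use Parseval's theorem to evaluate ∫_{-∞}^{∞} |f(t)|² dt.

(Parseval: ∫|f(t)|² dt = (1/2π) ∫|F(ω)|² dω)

∫|f(t)|² dt = \frac{3}{26}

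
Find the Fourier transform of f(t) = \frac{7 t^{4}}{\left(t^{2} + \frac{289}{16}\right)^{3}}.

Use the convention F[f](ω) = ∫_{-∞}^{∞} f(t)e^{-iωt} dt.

F(ω) = \frac{7 \pi \left(289 \omega^{2} - 340 \left|{\omega}\right| + 48\right) e^{- \frac{17 \left|{\omega}\right|}{4}}}{544}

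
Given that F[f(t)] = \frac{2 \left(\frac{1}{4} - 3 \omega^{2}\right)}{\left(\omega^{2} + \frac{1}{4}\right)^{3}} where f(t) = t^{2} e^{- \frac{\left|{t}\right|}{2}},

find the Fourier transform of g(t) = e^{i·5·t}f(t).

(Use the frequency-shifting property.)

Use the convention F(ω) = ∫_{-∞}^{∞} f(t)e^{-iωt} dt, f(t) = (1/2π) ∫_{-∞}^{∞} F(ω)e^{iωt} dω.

F[g](ω) = \frac{32 \left(1 - 12 \left(\omega - 5\right)^{2}\right)}{\left(4 \left(\omega - 5\right)^{2} + 1\right)^{3}}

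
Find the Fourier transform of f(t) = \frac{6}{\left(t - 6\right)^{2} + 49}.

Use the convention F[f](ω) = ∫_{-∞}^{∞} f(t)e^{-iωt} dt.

F(ω) = \frac{6 \pi e^{- 6 i \omega - 7 \left|{\omega}\right|}}{7}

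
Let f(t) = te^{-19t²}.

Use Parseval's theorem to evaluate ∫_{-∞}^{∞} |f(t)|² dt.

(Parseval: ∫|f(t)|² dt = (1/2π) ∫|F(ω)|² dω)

∫|f(t)|² dt = \frac{\sqrt{38} \sqrt{\pi}}{2888}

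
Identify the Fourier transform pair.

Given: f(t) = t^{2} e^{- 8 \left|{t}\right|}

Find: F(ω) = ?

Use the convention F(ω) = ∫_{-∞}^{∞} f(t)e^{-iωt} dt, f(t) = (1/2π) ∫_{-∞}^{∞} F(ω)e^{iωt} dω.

F(ω) = \frac{32 \left(64 - 3 \omega^{2}\right)}{\left(\omega^{2} + 64\right)^{3}}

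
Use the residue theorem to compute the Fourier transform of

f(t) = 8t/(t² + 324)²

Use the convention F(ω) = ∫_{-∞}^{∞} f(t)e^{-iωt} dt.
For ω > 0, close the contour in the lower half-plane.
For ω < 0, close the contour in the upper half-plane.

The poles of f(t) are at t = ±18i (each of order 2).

Let g(z) = f(z)e^{-iωz}; for large |z| the factor e^{-iωz} decays in the lower half-plane when ω > 0 and in the upper half-plane when ω < 0.

Case ω > 0 (lower half-plane, clockwise contour ⇒ F(ω) = -2πi·ΣRes):
  Res_{z = - 18 i} g(z) = \frac{\omega e^{- 18 \omega}}{9} (pole of order 2)
  F(ω) = -2πi·ΣRes = - \frac{2 i \pi \omega e^{- 18 \omega}}{9}

Case ω < 0 (upper half-plane, counterclockwise contour ⇒ F(ω) = +2πi·ΣRes):
  Res_{z = 18 i} g(z) = - \frac{\omega e^{18 \omega}}{9} (pole of order 2)
  F(ω) = 2πi·ΣRes = - \frac{2 i \pi \omega e^{18 \omega}}{9}

Both cases combine into a single formula in |ω|:

F(ω) = - \frac{2 i \pi \omega e^{- 18 \left|{\omega}\right|}}{9}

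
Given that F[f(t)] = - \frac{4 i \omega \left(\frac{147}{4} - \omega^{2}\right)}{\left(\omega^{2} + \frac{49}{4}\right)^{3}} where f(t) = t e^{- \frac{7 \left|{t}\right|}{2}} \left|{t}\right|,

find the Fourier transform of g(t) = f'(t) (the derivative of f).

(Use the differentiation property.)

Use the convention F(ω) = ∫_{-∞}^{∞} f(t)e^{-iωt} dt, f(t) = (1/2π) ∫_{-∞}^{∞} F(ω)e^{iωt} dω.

F[g](ω) = \frac{\omega^{2} \left(9408 - 256 \omega^{2}\right)}{\left(4 \omega^{2} + 49\right)^{3}}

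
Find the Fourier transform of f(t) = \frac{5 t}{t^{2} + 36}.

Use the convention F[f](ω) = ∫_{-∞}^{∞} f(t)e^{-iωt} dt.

F(ω) = - 5 i \pi e^{- 6 \left|{\omega}\right|} \operatorname{sign}{\left(\omega \right)}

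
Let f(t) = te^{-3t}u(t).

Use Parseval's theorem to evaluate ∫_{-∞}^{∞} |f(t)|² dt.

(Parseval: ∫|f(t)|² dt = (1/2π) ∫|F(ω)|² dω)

∫|f(t)|² dt = \frac{1}{108}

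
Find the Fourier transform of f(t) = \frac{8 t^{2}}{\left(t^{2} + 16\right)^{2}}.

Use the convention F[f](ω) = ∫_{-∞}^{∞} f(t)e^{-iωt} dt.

F(ω) = \pi \left(1 - 4 \left|{\omega}\right|\right) e^{- 4 \left|{\omega}\right|}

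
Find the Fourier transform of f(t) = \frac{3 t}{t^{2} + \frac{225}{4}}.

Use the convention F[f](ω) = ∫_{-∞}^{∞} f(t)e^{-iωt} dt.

F(ω) = - 3 i \pi e^{- \frac{15 \left|{\omega}\right|}{2}} \operatorname{sign}{\left(\omega \right)}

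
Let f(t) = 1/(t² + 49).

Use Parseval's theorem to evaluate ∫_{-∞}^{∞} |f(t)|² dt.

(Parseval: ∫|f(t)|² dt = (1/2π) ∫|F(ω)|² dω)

∫|f(t)|² dt = \frac{\pi}{686}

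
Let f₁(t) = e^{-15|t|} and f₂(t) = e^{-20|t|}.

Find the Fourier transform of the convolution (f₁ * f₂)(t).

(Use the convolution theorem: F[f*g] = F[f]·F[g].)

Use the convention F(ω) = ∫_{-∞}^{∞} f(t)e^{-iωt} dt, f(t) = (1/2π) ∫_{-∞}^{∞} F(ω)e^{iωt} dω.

F[f₁*f₂](ω) = \frac{1200}{\left(\omega^{2} + 225\right) \left(\omega^{2} + 400\right)}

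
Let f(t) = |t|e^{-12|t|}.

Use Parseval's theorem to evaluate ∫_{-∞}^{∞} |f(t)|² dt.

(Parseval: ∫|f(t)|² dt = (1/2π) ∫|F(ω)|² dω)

∫|f(t)|² dt = \frac{1}{3456}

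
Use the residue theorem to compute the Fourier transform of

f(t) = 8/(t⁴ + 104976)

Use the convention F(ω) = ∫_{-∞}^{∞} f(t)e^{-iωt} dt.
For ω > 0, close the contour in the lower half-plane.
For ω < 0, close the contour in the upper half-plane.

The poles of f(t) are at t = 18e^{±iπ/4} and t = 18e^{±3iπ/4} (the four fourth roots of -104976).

Let g(z) = f(z)e^{-iωz}; for large |z| the factor e^{-iωz} decays in the lower half-plane when ω > 0 and in the upper half-plane when ω < 0.

Case ω > 0 (lower half-plane, clockwise contour ⇒ F(ω) = -2πi·ΣRes):
  Res_{z = - 9 \sqrt{2} - 9 \sqrt{2} i} g(z) = \frac{\sqrt{2} i \left(1 - i\right) e^{9 \sqrt{2} \omega \left(-1 + i\right)}}{5832}
  Res_{z = 9 \sqrt{2} - 9 \sqrt{2} i} g(z) = \frac{\sqrt{2} i \left(1 + i\right) e^{- 9 \sqrt{2} \omega \left(1 + i\right)}}{5832}
  F(ω) = -2πi·ΣRes = \frac{\sqrt{2} \pi \left(1 - i\right) \left(e^{18 \sqrt{2} i \omega} + i\right) e^{- 9 \sqrt{2} \omega \left(1 + i\right)}}{2916} = \frac{\pi e^{- 9 \sqrt{2} \omega} \sin{\left(9 \sqrt{2} \omega + \frac{\pi}{4} \right)}}{729}

Case ω < 0 (upper half-plane, counterclockwise contour ⇒ F(ω) = +2πi·ΣRes):
  Res_{z = 9 \sqrt{2} + 9 \sqrt{2} i} g(z) = \frac{\sqrt{2} i \left(-1 + i\right) e^{9 \sqrt{2} \omega \left(1 - i\right)}}{5832}
  Res_{z = - 9 \sqrt{2} + 9 \sqrt{2} i} g(z) = \frac{\sqrt{2} \left(1 - i\right) e^{9 \sqrt{2} \omega \left(1 + i\right)}}{5832}
  F(ω) = 2πi·ΣRes = - \frac{\sqrt{2} i \pi \left(i \left(1 - i\right) e^{9 \sqrt{2} \omega \left(1 - i\right)} - \left(1 - i\right) e^{9 \sqrt{2} \omega \left(1 + i\right)}\right)}{2916} = \frac{\pi e^{9 \sqrt{2} \omega} \cos{\left(9 \sqrt{2} \omega + \frac{\pi}{4} \right)}}{729}

Both cases combine into a single formula in |ω|:

F(ω) = \frac{\pi e^{- 9 \sqrt{2} \left|{\omega}\right|} \sin{\left(9 \sqrt{2} \left|{\omega}\right| + \frac{\pi}{4} \right)}}{729}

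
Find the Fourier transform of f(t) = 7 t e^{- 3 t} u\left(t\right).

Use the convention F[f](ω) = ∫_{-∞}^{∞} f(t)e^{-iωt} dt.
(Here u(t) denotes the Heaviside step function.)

F(ω) = \frac{7}{\left(i \omega + 3\right)^{2}}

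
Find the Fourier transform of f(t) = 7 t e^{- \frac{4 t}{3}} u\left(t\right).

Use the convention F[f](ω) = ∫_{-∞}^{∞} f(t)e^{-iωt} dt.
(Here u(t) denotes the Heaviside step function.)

F(ω) = \frac{63}{\left(3 i \omega + 4\right)^{2}}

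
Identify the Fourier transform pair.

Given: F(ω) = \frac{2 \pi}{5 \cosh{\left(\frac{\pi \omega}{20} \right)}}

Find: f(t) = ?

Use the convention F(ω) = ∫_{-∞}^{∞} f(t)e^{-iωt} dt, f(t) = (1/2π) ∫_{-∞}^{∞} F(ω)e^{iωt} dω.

f(t) = \frac{4}{\cosh{\left(10 t \right)}}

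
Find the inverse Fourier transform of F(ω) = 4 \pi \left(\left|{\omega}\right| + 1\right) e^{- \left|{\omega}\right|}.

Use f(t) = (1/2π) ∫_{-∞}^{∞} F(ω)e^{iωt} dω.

f(t) = \frac{8}{\left(t^{2} + 1\right)^{2}}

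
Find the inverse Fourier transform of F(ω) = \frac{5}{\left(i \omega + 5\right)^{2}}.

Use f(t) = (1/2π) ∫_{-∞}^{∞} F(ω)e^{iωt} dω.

f(t) = 5 t e^{- 5 t} u\left(t\right)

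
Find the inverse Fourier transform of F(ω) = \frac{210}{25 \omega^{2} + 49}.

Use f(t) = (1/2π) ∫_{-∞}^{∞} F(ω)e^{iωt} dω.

f(t) = 3 e^{- \frac{7 \left|{t}\right|}{5}}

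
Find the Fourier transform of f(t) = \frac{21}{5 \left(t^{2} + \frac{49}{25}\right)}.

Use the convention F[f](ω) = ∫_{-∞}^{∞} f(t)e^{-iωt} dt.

F(ω) = 3 \pi e^{- \frac{7 \left|{\omega}\right|}{5}}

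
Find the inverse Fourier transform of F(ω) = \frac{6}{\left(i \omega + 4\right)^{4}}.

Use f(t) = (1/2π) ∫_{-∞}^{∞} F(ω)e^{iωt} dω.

f(t) = t^{3} e^{- 4 t} u\left(t\right)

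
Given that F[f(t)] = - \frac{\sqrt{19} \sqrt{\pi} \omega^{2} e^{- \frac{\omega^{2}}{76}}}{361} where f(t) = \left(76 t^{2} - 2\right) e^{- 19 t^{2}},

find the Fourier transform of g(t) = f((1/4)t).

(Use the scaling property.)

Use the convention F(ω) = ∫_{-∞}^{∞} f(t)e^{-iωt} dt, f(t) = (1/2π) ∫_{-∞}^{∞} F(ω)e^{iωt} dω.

F[g](ω) = - \frac{64 \sqrt{19} \sqrt{\pi} \omega^{2} e^{- \frac{4 \omega^{2}}{19}}}{361}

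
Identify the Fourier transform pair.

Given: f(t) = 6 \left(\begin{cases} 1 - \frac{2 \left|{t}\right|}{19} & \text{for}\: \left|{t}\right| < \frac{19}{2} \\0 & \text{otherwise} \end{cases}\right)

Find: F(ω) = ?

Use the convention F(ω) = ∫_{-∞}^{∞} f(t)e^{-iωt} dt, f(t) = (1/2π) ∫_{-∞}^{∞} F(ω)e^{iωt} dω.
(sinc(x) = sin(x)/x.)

F(ω) = 57 \operatorname{sinc}^{2}{\left(\frac{19 \omega}{4} \right)}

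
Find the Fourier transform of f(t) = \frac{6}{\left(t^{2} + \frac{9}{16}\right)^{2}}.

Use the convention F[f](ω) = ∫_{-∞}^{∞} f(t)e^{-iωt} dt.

F(ω) = \frac{16 \pi \left(3 \left|{\omega}\right| + 4\right) e^{- \frac{3 \left|{\omega}\right|}{4}}}{9}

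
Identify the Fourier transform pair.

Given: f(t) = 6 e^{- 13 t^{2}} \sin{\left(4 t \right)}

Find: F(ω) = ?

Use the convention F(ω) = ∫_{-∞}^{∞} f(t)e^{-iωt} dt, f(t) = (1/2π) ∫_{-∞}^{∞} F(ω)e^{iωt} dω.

F(ω) = \frac{3 \sqrt{13} i \sqrt{\pi} \left(1 - e^{\frac{4 \omega}{13}}\right) e^{- \frac{\omega^{2}}{52} - \frac{2 \omega}{13} - \frac{4}{13}}}{13}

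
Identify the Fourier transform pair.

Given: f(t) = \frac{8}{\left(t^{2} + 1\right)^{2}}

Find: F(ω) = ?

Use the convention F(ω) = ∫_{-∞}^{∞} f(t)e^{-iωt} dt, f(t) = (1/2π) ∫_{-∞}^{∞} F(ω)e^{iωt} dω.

F(ω) = 4 \pi \left(\left|{\omega}\right| + 1\right) e^{- \left|{\omega}\right|}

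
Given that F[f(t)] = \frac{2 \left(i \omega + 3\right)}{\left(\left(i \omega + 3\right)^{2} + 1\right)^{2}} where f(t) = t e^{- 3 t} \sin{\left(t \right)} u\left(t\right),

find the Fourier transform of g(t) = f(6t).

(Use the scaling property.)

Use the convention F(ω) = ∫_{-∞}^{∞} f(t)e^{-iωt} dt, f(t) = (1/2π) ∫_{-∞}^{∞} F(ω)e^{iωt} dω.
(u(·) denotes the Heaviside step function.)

F[g](ω) = \frac{72 \left(i \omega + 18\right)}{\left(\left(i \omega + 18\right)^{2} + 36\right)^{2}}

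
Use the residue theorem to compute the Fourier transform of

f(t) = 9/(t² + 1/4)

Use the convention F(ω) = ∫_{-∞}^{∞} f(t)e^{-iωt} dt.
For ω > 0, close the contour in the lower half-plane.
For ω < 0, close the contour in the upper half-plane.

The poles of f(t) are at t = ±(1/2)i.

Let g(z) = f(z)e^{-iωz}; for large |z| the factor e^{-iωz} decays in the lower half-plane when ω > 0 and in the upper half-plane when ω < 0.

Case ω > 0 (lower half-plane, clockwise contour ⇒ F(ω) = -2πi·ΣRes):
  Res_{z = - \frac{i}{2}} g(z) = 9 i e^{- \frac{\omega}{2}}
  F(ω) = -2πi·ΣRes = 18 \pi e^{- \frac{\omega}{2}}

Case ω < 0 (upper half-plane, counterclockwise contour ⇒ F(ω) = +2πi·ΣRes):
  Res_{z = \frac{i}{2}} g(z) = - 9 i e^{\frac{\omega}{2}}
  F(ω) = 2πi·ΣRes = 18 \pi e^{\frac{\omega}{2}}

Both cases combine into a single formula in |ω|:

F(ω) = 18 \pi e^{- \frac{\left|{\omega}\right|}{2}}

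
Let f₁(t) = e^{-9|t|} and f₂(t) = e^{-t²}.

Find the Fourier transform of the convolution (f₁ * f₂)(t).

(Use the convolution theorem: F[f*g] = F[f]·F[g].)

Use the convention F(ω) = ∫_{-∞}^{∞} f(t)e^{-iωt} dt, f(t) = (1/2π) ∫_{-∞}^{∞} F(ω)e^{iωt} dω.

F[f₁*f₂](ω) = \frac{18 \sqrt{\pi} e^{- \frac{\omega^{2}}{4}}}{\omega^{2} + 81}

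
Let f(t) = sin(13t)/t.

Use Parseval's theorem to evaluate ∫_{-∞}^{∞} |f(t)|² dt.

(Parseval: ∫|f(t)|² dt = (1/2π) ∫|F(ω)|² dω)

∫|f(t)|² dt = 13 \pi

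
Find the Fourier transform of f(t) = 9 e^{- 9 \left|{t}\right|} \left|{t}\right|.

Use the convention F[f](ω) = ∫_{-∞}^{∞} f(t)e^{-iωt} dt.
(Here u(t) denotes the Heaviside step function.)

F(ω) = \frac{18 \left(81 - \omega^{2}\right)}{\left(\omega^{2} + 81\right)^{2}}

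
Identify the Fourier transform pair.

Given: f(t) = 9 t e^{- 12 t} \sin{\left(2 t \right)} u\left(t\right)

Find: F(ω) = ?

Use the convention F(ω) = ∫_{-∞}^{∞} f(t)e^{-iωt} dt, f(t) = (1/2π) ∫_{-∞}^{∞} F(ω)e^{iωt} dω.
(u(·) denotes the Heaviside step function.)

F(ω) = \frac{36 \left(i \omega + 12\right)}{\left(\left(i \omega + 12\right)^{2} + 4\right)^{2}}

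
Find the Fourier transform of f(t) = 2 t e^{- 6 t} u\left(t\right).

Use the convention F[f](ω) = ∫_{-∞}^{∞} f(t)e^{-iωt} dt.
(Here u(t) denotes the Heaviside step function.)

F(ω) = \frac{2}{\left(i \omega + 6\right)^{2}}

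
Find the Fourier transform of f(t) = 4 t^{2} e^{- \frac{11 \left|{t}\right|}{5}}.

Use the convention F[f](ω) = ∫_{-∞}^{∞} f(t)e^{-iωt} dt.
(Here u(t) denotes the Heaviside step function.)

F(ω) = \frac{22000 \left(121 - 75 \omega^{2}\right)}{\left(25 \omega^{2} + 121\right)^{3}}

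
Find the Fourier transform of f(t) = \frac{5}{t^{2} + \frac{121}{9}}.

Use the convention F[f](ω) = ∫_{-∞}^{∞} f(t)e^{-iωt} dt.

F(ω) = \frac{15 \pi e^{- \frac{11 \left|{\omega}\right|}{3}}}{11}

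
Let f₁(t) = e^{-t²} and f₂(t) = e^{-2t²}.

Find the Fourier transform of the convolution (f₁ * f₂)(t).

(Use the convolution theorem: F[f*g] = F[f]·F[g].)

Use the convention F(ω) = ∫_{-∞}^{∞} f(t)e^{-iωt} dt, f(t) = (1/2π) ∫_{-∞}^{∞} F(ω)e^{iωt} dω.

F[f₁*f₂](ω) = \frac{\sqrt{2} \pi e^{- \frac{3 \omega^{2}}{8}}}{2}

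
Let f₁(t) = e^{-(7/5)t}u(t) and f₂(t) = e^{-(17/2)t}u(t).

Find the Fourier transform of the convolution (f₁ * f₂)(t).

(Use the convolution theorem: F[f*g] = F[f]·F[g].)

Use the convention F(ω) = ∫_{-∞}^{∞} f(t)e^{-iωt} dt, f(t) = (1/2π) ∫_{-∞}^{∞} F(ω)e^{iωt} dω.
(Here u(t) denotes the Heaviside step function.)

F[f₁*f₂](ω) = \frac{10}{- 10 \omega^{2} + 99 i \omega + 119}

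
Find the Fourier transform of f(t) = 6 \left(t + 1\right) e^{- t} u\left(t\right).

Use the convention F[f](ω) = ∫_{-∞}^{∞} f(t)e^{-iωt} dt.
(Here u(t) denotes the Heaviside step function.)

F(ω) = \frac{6 \left(- i \omega - 2\right)}{\omega^{2} - 2 i \omega - 1}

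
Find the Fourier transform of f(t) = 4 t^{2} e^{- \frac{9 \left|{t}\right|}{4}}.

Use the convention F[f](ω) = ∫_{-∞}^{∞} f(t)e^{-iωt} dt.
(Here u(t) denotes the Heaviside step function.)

F(ω) = \frac{27648 \left(27 - 16 \omega^{2}\right)}{\left(16 \omega^{2} + 81\right)^{3}}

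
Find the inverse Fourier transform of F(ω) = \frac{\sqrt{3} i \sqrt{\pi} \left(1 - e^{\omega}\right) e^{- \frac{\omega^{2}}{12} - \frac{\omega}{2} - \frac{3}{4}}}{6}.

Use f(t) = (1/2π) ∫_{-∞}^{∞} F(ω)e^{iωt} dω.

f(t) = e^{- 3 t^{2}} \sin{\left(3 t \right)}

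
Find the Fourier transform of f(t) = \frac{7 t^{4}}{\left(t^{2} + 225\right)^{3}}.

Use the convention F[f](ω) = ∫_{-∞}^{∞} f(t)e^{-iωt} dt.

F(ω) = \frac{7 \pi \left(75 \omega^{2} - 25 \left|{\omega}\right| + 1\right) e^{- 15 \left|{\omega}\right|}}{40}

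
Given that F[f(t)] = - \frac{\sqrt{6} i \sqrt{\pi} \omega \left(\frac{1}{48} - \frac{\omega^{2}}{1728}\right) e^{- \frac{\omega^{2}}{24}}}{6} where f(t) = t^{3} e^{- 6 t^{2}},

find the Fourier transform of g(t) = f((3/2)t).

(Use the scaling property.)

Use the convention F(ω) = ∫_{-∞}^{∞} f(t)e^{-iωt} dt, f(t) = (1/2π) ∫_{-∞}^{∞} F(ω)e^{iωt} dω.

F[g](ω) = \frac{\sqrt{6} i \sqrt{\pi} \omega \left(\omega^{2} - 81\right) e^{- \frac{\omega^{2}}{54}}}{52488}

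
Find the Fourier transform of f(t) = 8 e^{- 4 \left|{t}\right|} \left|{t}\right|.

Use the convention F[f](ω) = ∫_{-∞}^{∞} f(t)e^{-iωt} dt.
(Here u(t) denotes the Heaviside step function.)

F(ω) = \frac{16 \left(16 - \omega^{2}\right)}{\left(\omega^{2} + 16\right)^{2}}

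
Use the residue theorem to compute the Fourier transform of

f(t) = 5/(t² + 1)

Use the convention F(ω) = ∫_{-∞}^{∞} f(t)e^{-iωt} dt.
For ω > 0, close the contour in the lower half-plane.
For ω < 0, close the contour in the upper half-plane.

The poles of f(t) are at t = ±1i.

Let g(z) = f(z)e^{-iωz}; for large |z| the factor e^{-iωz} decays in the lower half-plane when ω > 0 and in the upper half-plane when ω < 0.

Case ω > 0 (lower half-plane, clockwise contour ⇒ F(ω) = -2πi·ΣRes):
  Res_{z = - i} g(z) = \frac{5 i e^{- \omega}}{2}
  F(ω) = -2πi·ΣRes = 5 \pi e^{- \omega}

Case ω < 0 (upper half-plane, counterclockwise contour ⇒ F(ω) = +2πi·ΣRes):
  Res_{z = i} g(z) = - \frac{5 i e^{\omega}}{2}
  F(ω) = 2πi·ΣRes = 5 \pi e^{\omega}

Both cases combine into a single formula in |ω|:

F(ω) = 5 \pi e^{- \left|{\omega}\right|}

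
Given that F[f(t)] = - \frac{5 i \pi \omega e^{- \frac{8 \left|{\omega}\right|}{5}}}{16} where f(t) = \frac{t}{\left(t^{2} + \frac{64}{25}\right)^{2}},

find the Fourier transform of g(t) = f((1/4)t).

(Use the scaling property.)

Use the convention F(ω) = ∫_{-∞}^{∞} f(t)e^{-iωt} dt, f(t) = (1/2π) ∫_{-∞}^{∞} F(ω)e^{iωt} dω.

F[g](ω) = - 5 i \pi \omega e^{- \frac{32 \left|{\omega}\right|}{5}}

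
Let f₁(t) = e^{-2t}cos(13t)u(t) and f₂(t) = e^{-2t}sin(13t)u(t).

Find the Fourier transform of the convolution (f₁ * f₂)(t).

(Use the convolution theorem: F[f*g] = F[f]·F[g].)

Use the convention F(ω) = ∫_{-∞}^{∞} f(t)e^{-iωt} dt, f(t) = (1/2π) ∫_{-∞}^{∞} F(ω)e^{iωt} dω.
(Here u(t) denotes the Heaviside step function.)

F[f₁*f₂](ω) = \frac{13 \left(i \omega + 2\right)}{\left(\left(i \omega + 2\right)^{2} + 169\right)^{2}}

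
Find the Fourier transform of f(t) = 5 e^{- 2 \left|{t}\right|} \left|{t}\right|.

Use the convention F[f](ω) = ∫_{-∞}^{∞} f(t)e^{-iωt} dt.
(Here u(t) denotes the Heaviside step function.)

F(ω) = \frac{10 \left(4 - \omega^{2}\right)}{\left(\omega^{2} + 4\right)^{2}}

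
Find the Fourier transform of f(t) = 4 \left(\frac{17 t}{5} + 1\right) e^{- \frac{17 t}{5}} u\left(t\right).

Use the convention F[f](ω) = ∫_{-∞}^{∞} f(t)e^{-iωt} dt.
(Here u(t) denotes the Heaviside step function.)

F(ω) = \frac{20 \left(- 5 i \omega - 34\right)}{25 \omega^{2} - 170 i \omega - 289}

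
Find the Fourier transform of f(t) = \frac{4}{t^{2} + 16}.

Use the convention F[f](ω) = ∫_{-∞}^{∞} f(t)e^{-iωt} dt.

F(ω) = \pi e^{- 4 \left|{\omega}\right|}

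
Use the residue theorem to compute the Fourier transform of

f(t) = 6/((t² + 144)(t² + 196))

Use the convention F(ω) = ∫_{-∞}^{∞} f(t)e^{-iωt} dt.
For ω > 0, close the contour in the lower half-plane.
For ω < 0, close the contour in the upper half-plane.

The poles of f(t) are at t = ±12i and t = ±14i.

Let g(z) = f(z)e^{-iωz}; for large |z| the factor e^{-iωz} decays in the lower half-plane when ω > 0 and in the upper half-plane when ω < 0.

Case ω > 0 (lower half-plane, clockwise contour ⇒ F(ω) = -2πi·ΣRes):
  Res_{z = - 12 i} g(z) = \frac{i e^{- 12 \omega}}{208}
  Res_{z = - 14 i} g(z) = - \frac{3 i e^{- 14 \omega}}{728}
  F(ω) = -2πi·ΣRes = \frac{\pi \left(7 e^{2 \omega} - 6\right) e^{- 14 \omega}}{728}

Case ω < 0 (upper half-plane, counterclockwise contour ⇒ F(ω) = +2πi·ΣRes):
  Res_{z = 12 i} g(z) = - \frac{i e^{12 \omega}}{208}
  Res_{z = 14 i} g(z) = \frac{3 i e^{14 \omega}}{728}
  F(ω) = 2πi·ΣRes = \frac{\pi \left(7 - 6 e^{2 \omega}\right) e^{12 \omega}}{728}

Both cases combine into a single formula in |ω|:

F(ω) = \frac{\pi \left(7 e^{2 \left|{\omega}\right|} - 6\right) e^{- 14 \left|{\omega}\right|}}{728}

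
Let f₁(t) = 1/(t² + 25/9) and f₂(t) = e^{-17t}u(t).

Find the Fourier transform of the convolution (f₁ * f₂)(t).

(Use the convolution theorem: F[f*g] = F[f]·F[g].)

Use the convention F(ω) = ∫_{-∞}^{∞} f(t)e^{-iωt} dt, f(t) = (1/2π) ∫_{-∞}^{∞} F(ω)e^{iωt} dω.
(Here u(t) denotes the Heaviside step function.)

F[f₁*f₂](ω) = \frac{3 \pi e^{- \frac{5 \left|{\omega}\right|}{3}}}{5 \left(i \omega + 17\right)}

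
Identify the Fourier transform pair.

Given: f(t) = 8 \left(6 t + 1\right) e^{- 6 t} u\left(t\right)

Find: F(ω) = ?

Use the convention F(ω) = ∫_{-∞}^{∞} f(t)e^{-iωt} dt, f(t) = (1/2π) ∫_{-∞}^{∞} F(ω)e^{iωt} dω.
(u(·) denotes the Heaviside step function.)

F(ω) = \frac{8 \left(- i \omega - 12\right)}{\omega^{2} - 12 i \omega - 36}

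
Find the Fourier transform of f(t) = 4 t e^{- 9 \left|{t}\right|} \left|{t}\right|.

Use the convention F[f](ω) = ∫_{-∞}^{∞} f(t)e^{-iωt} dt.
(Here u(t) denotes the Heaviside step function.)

F(ω) = \frac{16 i \omega \left(\omega^{2} - 243\right)}{\left(\omega^{2} + 81\right)^{3}}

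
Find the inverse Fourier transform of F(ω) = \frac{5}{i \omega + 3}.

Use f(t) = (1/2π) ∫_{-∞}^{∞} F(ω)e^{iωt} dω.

f(t) = 5 e^{- 3 t} u\left(t\right)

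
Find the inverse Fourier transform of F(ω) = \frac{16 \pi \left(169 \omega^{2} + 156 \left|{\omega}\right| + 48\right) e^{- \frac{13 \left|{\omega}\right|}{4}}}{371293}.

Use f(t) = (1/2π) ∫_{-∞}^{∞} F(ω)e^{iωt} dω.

f(t) = \frac{2}{\left(t^{2} + \frac{169}{16}\right)^{3}}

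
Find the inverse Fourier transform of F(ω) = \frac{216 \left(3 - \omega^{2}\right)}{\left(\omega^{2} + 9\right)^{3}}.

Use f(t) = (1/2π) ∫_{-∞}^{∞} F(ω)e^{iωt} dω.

f(t) = 6 t^{2} e^{- 3 \left|{t}\right|}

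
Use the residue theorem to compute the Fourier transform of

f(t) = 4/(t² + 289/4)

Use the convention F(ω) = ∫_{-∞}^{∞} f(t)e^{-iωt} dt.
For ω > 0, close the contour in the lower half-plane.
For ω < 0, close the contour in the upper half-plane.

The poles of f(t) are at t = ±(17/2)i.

Let g(z) = f(z)e^{-iωz}; for large |z| the factor e^{-iωz} decays in the lower half-plane when ω > 0 and in the upper half-plane when ω < 0.

Case ω > 0 (lower half-plane, clockwise contour ⇒ F(ω) = -2πi·ΣRes):
  Res_{z = - \frac{17 i}{2}} g(z) = \frac{4 i e^{- \frac{17 \omega}{2}}}{17}
  F(ω) = -2πi·ΣRes = \frac{8 \pi e^{- \frac{17 \omega}{2}}}{17}

Case ω < 0 (upper half-plane, counterclockwise contour ⇒ F(ω) = +2πi·ΣRes):
  Res_{z = \frac{17 i}{2}} g(z) = - \frac{4 i e^{\frac{17 \omega}{2}}}{17}
  F(ω) = 2πi·ΣRes = \frac{8 \pi e^{\frac{17 \omega}{2}}}{17}

Both cases combine into a single formula in |ω|:

F(ω) = \frac{8 \pi e^{- \frac{17 \left|{\omega}\right|}{2}}}{17}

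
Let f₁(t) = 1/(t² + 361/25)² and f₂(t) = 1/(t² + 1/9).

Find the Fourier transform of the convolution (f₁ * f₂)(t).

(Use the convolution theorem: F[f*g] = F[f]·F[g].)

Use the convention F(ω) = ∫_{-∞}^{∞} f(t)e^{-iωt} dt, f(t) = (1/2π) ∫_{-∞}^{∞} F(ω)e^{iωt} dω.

F[f₁*f₂](ω) = \frac{75 \pi^{2} \left(19 \left|{\omega}\right| + 5\right) e^{- \frac{62 \left|{\omega}\right|}{15}}}{13718}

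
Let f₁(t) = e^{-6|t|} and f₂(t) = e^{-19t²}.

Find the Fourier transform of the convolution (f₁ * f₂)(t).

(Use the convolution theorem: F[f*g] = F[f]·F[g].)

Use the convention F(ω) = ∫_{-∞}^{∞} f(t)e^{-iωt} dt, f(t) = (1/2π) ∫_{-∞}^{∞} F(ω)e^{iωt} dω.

F[f₁*f₂](ω) = \frac{12 \sqrt{19} \sqrt{\pi} e^{- \frac{\omega^{2}}{76}}}{19 \left(\omega^{2} + 36\right)}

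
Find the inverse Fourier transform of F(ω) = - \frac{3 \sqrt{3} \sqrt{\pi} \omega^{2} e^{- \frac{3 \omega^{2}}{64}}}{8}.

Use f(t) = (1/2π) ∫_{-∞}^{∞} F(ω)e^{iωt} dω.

f(t) = 8 \left(\frac{64 t^{2}}{3} - 2\right) e^{- \frac{16 t^{2}}{3}}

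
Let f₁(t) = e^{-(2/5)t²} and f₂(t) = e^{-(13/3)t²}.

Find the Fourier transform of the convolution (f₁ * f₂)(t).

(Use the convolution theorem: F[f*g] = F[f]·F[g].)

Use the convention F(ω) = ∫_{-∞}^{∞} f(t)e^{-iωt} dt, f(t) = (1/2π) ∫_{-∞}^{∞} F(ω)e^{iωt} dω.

F[f₁*f₂](ω) = \frac{\sqrt{390} \pi e^{- \frac{71 \omega^{2}}{104}}}{26}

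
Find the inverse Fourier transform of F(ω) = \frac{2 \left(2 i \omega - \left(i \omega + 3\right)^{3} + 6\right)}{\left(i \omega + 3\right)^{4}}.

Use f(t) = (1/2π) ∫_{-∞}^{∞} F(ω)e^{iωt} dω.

f(t) = 2 \left(t^{2} - 1\right) e^{- 3 t} u\left(t\right)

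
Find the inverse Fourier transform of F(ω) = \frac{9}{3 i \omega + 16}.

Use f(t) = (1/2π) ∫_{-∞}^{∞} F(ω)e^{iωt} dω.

f(t) = 3 e^{- \frac{16 t}{3}} u\left(t\right)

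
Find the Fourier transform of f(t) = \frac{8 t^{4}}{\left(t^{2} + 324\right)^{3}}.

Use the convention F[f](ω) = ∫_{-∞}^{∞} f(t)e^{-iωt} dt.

F(ω) = \frac{\pi \left(108 \omega^{2} - 30 \left|{\omega}\right| + 1\right) e^{- 18 \left|{\omega}\right|}}{6}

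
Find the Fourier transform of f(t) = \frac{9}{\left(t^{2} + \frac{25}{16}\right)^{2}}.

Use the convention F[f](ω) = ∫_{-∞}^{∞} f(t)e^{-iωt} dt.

F(ω) = \frac{72 \pi \left(5 \left|{\omega}\right| + 4\right) e^{- \frac{5 \left|{\omega}\right|}{4}}}{125}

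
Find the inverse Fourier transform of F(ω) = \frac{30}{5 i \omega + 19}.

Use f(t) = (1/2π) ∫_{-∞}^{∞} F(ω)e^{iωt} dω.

f(t) = 6 e^{- \frac{19 t}{5}} u\left(t\right)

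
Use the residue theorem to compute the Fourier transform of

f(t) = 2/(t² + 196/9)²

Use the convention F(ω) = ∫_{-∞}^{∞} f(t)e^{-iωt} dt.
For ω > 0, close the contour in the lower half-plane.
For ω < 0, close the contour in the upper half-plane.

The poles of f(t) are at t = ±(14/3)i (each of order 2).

Let g(z) = f(z)e^{-iωz}; for large |z| the factor e^{-iωz} decays in the lower half-plane when ω > 0 and in the upper half-plane when ω < 0.

Case ω > 0 (lower half-plane, clockwise contour ⇒ F(ω) = -2πi·ΣRes):
  Res_{z = - \frac{14 i}{3}} g(z) = \frac{9 i \left(14 \omega + 3\right) e^{- \frac{14 \omega}{3}}}{5488} (pole of order 2)
  F(ω) = -2πi·ΣRes = \frac{9 \pi \left(14 \omega + 3\right) e^{- \frac{14 \omega}{3}}}{2744}

Case ω < 0 (upper half-plane, counterclockwise contour ⇒ F(ω) = +2πi·ΣRes):
  Res_{z = \frac{14 i}{3}} g(z) = \frac{9 i \left(14 \omega - 3\right) e^{\frac{14 \omega}{3}}}{5488} (pole of order 2)
  F(ω) = 2πi·ΣRes = \frac{9 \pi \left(3 - 14 \omega\right) e^{\frac{14 \omega}{3}}}{2744}

Both cases combine into a single formula in |ω|:

F(ω) = \frac{9 \pi \left(14 \left|{\omega}\right| + 3\right) e^{- \frac{14 \left|{\omega}\right|}{3}}}{2744}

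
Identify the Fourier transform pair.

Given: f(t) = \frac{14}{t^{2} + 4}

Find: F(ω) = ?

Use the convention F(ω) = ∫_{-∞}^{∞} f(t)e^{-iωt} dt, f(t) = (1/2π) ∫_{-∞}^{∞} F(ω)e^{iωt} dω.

F(ω) = 7 \pi e^{- 2 \left|{\omega}\right|}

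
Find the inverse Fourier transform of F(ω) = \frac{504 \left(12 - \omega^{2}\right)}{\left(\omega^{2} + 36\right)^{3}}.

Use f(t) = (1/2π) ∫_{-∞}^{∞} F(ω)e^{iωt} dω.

f(t) = 7 t^{2} e^{- 6 \left|{t}\right|}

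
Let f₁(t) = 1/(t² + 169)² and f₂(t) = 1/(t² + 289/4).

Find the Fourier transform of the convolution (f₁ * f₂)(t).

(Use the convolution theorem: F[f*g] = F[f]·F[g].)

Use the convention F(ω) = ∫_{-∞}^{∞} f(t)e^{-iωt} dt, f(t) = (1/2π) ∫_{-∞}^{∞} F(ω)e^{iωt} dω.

F[f₁*f₂](ω) = \frac{\pi^{2} \left(13 \left|{\omega}\right| + 1\right) e^{- \frac{43 \left|{\omega}\right|}{2}}}{37349}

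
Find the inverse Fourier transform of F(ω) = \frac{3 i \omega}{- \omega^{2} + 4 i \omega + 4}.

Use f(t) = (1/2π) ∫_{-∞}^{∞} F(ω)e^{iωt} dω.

f(t) = 3 \left(1 - 2 t\right) e^{- 2 t} u\left(t\right)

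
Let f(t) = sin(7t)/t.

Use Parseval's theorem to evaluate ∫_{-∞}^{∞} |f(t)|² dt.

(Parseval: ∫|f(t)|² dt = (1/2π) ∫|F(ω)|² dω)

∫|f(t)|² dt = 7 \pi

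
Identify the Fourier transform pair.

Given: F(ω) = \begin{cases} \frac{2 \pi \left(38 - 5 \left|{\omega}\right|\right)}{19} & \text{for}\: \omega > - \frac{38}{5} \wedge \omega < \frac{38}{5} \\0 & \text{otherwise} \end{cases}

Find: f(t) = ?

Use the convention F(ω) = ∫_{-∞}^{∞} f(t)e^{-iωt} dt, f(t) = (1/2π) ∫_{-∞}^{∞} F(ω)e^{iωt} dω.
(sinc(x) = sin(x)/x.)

f(t) = \frac{76 \operatorname{sinc}^{2}{\left(\frac{19 t}{5} \right)}}{5}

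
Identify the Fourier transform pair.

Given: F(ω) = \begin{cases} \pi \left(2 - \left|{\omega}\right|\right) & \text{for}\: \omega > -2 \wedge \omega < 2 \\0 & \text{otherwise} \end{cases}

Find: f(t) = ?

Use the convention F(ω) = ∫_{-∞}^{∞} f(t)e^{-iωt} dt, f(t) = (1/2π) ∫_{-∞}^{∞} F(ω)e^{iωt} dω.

f(t) = \frac{2 \sin^{2}{\left(t \right)}}{t^{2}}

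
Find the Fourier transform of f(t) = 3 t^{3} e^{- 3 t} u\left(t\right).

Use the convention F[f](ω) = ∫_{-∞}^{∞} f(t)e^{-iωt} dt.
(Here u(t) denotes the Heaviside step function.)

F(ω) = \frac{18}{\left(i \omega + 3\right)^{4}}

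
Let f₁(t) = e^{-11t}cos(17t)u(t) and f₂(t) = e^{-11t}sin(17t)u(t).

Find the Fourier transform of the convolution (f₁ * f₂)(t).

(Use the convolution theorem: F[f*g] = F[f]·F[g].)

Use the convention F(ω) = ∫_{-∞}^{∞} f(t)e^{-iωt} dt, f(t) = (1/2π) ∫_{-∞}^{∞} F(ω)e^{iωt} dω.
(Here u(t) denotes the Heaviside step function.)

F[f₁*f₂](ω) = \frac{17 \left(i \omega + 11\right)}{\left(\left(i \omega + 11\right)^{2} + 289\right)^{2}}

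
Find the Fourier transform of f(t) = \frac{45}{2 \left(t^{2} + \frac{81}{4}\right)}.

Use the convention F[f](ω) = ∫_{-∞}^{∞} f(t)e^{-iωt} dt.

F(ω) = 5 \pi e^{- \frac{9 \left|{\omega}\right|}{2}}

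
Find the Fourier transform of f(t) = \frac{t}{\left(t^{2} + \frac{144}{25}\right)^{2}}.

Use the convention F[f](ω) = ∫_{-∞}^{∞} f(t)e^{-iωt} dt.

F(ω) = - \frac{5 i \pi \omega e^{- \frac{12 \left|{\omega}\right|}{5}}}{24}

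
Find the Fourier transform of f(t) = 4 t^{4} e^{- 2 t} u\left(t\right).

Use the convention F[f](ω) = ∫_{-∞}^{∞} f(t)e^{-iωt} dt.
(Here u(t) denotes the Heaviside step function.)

F(ω) = \frac{96}{\left(i \omega + 2\right)^{5}}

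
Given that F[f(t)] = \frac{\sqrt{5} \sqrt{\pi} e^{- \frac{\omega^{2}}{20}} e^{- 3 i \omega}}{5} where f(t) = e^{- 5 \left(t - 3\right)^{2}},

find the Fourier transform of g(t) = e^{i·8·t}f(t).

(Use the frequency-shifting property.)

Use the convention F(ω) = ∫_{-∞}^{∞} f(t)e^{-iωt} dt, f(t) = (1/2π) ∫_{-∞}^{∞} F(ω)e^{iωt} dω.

F[g](ω) = \frac{\sqrt{5} \sqrt{\pi} e^{- \frac{\left(\omega - 8\right) \left(\omega - 8 + 60 i\right)}{20}}}{5}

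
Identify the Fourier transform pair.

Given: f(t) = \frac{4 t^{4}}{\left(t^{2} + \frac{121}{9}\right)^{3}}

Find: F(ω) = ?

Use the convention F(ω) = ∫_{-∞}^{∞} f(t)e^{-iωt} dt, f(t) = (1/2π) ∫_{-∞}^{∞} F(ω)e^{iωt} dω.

F(ω) = \frac{\pi \left(121 \omega^{2} - 165 \left|{\omega}\right| + 27\right) e^{- \frac{11 \left|{\omega}\right|}{3}}}{66}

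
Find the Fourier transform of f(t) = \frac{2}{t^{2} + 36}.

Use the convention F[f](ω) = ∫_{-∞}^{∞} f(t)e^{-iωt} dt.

F(ω) = \frac{\pi e^{- 6 \left|{\omega}\right|}}{3}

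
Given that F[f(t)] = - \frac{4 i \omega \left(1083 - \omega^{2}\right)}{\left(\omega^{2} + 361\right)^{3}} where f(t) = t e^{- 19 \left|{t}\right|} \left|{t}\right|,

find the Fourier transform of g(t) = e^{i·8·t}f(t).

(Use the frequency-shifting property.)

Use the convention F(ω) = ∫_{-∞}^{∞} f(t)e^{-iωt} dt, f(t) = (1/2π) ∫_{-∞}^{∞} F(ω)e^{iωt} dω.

F[g](ω) = \frac{4 i \left(\omega - 8\right) \left(\left(\omega - 8\right)^{2} - 1083\right)}{\left(\left(\omega - 8\right)^{2} + 361\right)^{3}}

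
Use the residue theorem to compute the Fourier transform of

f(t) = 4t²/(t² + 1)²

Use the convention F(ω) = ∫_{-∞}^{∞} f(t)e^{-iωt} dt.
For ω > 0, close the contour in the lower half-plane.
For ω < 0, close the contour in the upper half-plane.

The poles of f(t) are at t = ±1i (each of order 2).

Let g(z) = f(z)e^{-iωz}; for large |z| the factor e^{-iωz} decays in the lower half-plane when ω > 0 and in the upper half-plane when ω < 0.

Case ω > 0 (lower half-plane, clockwise contour ⇒ F(ω) = -2πi·ΣRes):
  Res_{z = - i} g(z) = i \left(1 - \omega\right) e^{- \omega} (pole of order 2)
  F(ω) = -2πi·ΣRes = 2 \pi \left(1 - \omega\right) e^{- \omega}

Case ω < 0 (upper half-plane, counterclockwise contour ⇒ F(ω) = +2πi·ΣRes):
  Res_{z = i} g(z) = i \left(- \omega - 1\right) e^{\omega} (pole of order 2)
  F(ω) = 2πi·ΣRes = 2 \pi \left(\omega + 1\right) e^{\omega}

Both cases combine into a single formula in |ω|:

F(ω) = 2 \pi \left(1 - \left|{\omega}\right|\right) e^{- \left|{\omega}\right|}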